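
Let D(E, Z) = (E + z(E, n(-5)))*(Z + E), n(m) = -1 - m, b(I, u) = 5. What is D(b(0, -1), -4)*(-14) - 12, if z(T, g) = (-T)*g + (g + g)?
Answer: 86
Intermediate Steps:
z(T, g) = 2*g - T*g (z(T, g) = -T*g + 2*g = 2*g - T*g)
D(E, Z) = (8 - 3*E)*(E + Z) (D(E, Z) = (E + (-1 - 1*(-5))*(2 - E))*(Z + E) = (E + (-1 + 5)*(2 - E))*(E + Z) = (E + 4*(2 - E))*(E + Z) = (E + (8 - 4*E))*(E + Z) = (8 - 3*E)*(E + Z))
D(b(0, -1), -4)*(-14) - 12 = (-3*5² + 8*5 + 8*(-4) - 3*5*(-4))*(-14) - 12 = (-3*25 + 40 - 32 + 60)*(-14) - 12 = (-75 + 40 - 32 + 60)*(-14) - 12 = -7*(-14) - 12 = 98 - 12 = 86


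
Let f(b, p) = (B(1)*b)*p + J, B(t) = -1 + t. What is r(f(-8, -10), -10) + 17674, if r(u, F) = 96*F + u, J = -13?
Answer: 16701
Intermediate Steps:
f(b, p) = -13 (f(b, p) = ((-1 + 1)*b)*p - 13 = (0*b)*p - 13 = 0*p - 13 = 0 - 13 = -13)
r(u, F) = u + 96*F
r(f(-8, -10), -10) + 17674 = (-13 + 96*(-10)) + 17674 = (-13 - 960) + 17674 = -973 + 17674 = 16701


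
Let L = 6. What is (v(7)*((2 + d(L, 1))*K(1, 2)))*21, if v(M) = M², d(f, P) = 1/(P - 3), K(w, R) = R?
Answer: 3087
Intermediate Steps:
d(f, P) = 1/(-3 + P)
(v(7)*((2 + d(L, 1))*K(1, 2)))*21 = (7²*((2 + 1/(-3 + 1))*2))*21 = (49*((2 + 1/(-2))*2))*21 = (49*((2 - ½)*2))*21 = (49*((3/2)*2))*21 = (49*3)*21 = 147*21 = 3087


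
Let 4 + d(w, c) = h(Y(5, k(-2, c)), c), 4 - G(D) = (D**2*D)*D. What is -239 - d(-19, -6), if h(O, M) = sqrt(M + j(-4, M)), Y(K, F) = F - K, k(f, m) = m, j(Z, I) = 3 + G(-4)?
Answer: -235 - I*sqrt(255) ≈ -235.0 - 15.969*I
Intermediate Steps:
G(D) = 4 - D**4 (G(D) = 4 - D**2*D*D = 4 - D**3*D = 4 - D**4)
j(Z, I) = -249 (j(Z, I) = 3 + (4 - 1*(-4)**4) = 3 + (4 - 1*256) = 3 + (4 - 256) = 3 - 252 = -249)
h(O, M) = sqrt(-249 + M) (h(O, M) = sqrt(M - 249) = sqrt(-249 + M))
d(w, c) = -4 + sqrt(-249 + c)
-239 - d(-19, -6) = -239 - (-4 + sqrt(-249 - 6)) = -239 - (-4 + sqrt(-255)) = -239 - (-4 + I*sqrt(255)) = -239 + (4 - I*sqrt(255)) = -235 - I*sqrt(255)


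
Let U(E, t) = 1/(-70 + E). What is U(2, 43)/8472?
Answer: -1/576096 ≈ -1.7358e-6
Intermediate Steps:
U(2, 43)/8472 = 1/((-70 + 2)*8472) = (1/8472)/(-68) = -1/68*1/8472 = -1/576096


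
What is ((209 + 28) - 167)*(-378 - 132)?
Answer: -35700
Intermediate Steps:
((209 + 28) - 167)*(-378 - 132) = (237 - 167)*(-510) = 70*(-510) = -35700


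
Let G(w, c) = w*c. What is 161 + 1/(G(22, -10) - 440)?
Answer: 106259/660 ≈ 161.00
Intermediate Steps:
G(w, c) = c*w
161 + 1/(G(22, -10) - 440) = 161 + 1/(-10*22 - 440) = 161 + 1/(-220 - 440) = 161 + 1/(-660) = 161 - 1/660 = 106259/660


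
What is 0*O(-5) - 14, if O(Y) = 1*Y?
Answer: -14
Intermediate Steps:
O(Y) = Y
0*O(-5) - 14 = 0*(-5) - 14 = 0 - 14 = -14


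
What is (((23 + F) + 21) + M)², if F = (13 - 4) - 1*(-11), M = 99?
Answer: 26569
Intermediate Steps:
F = 20 (F = 9 + 11 = 20)
(((23 + F) + 21) + M)² = (((23 + 20) + 21) + 99)² = ((43 + 21) + 99)² = (64 + 99)² = 163² = 26569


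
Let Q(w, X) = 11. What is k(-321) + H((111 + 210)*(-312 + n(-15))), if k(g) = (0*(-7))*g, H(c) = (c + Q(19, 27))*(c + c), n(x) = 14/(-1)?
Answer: 21899268420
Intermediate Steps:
n(x) = -14 (n(x) = 14*(-1) = -14)
H(c) = 2*c*(11 + c) (H(c) = (c + 11)*(c + c) = (11 + c)*(2*c) = 2*c*(11 + c))
k(g) = 0 (k(g) = 0*g = 0)
k(-321) + H((111 + 210)*(-312 + n(-15))) = 0 + 2*((111 + 210)*(-312 - 14))*(11 + (111 + 210)*(-312 - 14)) = 0 + 2*(321*(-326))*(11 + 321*(-326)) = 0 + 2*(-104646)*(11 - 104646) = 0 + 2*(-104646)*(-104635) = 0 + 21899268420 = 21899268420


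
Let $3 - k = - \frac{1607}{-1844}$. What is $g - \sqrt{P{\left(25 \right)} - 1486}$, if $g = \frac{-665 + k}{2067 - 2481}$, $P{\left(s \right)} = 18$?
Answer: $\frac{5905}{3688} - 2 i \sqrt{367} \approx 1.6011 - 38.315 i$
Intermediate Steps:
$k = \frac{3925}{1844}$ ($k = 3 - - \frac{1607}{-1844} = 3 - \left(-1607\right) \left(- \frac{1}{1844}\right) = 3 - \frac{1607}{1844} = \frac{3925}{1844} \approx 2.1285$)
$g = \frac{5905}{3688}$ ($g = \frac{-665 + \frac{3925}{1844}}{2067 - 2481} = - \frac{1222335}{1844 \left(-414\right)} = \left(- \frac{1222335}{1844}\right) \left(- \frac{1}{414}\right) = \frac{5905}{3688} \approx 1.6011$)
$g - \sqrt{P{\left(25 \right)} - 1486} = \frac{5905}{3688} - \sqrt{18 - 1486} = \frac{5905}{3688} - \sqrt{-1468} = \frac{5905}{3688} - 2 i \sqrt{367}$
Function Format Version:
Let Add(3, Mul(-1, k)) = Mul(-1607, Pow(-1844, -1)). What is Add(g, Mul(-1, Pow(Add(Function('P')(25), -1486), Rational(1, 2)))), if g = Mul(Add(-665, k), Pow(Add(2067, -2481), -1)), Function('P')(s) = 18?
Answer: Add(Rational(5905, 3688), Mul(-2, I, Pow(367, Rational(1, 2)))) ≈ Add(1.6011, Mul(-38.315, I))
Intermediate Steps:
k = Rational(3925, 1844) (k = Add(3, Mul(-1, Mul(-1607, Pow(-1844, -1)))) = Add(3, Mul(-1, Mul(-1607, Rational(-1, 1844)))) = Add(3, Mul(-1, Rational(1607, 1844))) = Add(3, Rational(-1607, 1844)) = Rational(3925, 1844) ≈ 2.1285)
g = Rational(5905, 3688) (g = Mul(Add(-665, Rational(3925, 1844)), Pow(Add(2067, -2481), -1)) = Mul(Rational(-1222335, 1844), Pow(-414, -1)) = Mul(Rational(-1222335, 1844), Rational(-1, 414)) = Rational(5905, 3688) ≈ 1.6011)
Add(g, Mul(-1, Pow(Add(Function('P')(25), -1486), Rational(1, 2)))) = Add(Rational(5905, 3688), Mul(-1, Pow(Add(18, -1486), Rational(1, 2)))) = Add(Rational(5905, 3688), Mul(-1, Pow(-1468, Rational(1, 2)))) = Add(Rational(5905, 3688), Mul(-1, Mul(2, I, Pow(367, Rational(1, 2))))) = Add(Rational(5905, 3688), Mul(-2, I, Pow(367, Rational(1, 2))))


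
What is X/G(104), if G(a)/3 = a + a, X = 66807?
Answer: 1713/16 ≈ 107.06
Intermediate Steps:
G(a) = 6*a (G(a) = 3*(a + a) = 3*(2*a) = 6*a)
X/G(104) = 66807/((6*104)) = 66807/624 = 66807*(1/624) = 1713/16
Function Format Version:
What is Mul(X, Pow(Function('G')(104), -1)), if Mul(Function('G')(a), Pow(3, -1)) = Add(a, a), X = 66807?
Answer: Rational(1713, 16) ≈ 107.06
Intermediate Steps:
Function('G')(a) = Mul(6, a) (Function('G')(a) = Mul(3, Add(a, a)) = Mul(3, Mul(2, a)) = Mul(6, a))
Mul(X, Pow(Function('G')(104), -1)) = Mul(66807, Pow(Mul(6, 104), -1)) = Mul(66807, Pow(624, -1)) = Mul(66807, Rational(1, 624)) = Rational(1713, 16)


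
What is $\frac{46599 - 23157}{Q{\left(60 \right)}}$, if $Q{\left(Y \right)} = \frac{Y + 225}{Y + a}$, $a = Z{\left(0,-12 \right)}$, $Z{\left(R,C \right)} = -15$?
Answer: $\frac{70326}{19} \approx 3701.4$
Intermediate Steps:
$a = -15$
$Q{\left(Y \right)} = \frac{225 + Y}{-15 + Y}$ ($Q{\left(Y \right)} = \frac{Y + 225}{Y - 15} = \frac{225 + Y}{-15 + Y}$)
$\frac{46599 - 23157}{Q{\left(60 \right)}} = \frac{46599 - 23157}{\frac{1}{-15 + 60} \left(225 + 60\right)} = \frac{46599 - 23157}{\frac{1}{45} \cdot 285} = \frac{23442}{\frac{1}{45} \cdot 285} = \frac{23442}{\frac{19}{3}} = 23442 \cdot \frac{3}{19} = \frac{70326}{19}$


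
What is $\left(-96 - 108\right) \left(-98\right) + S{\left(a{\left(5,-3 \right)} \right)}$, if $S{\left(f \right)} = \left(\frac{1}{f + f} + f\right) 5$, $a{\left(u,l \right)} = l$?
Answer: $\frac{119857}{6} \approx 19976.0$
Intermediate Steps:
$S{\left(f \right)} = 5 f + \frac{5}{2 f}$ ($S{\left(f \right)} = \left(\frac{1}{2 f} + f\right) 5 = \left(f + \frac{1}{2 f}\right) 5 = 5 f + \frac{5}{2 f}$)
$\left(-96 - 108\right) \left(-98\right) + S{\left(a{\left(5,-3 \right)} \right)} = \left(-96 - 108\right) \left(-98\right) + \left(5 \left(-3\right) + \frac{5}{2 \left(-3\right)}\right) = \left(-204\right) \left(-98\right) + \left(-15 + \frac{5}{2} \left(- \frac{1}{3}\right)\right) = 19992 - \frac{95}{6} = \frac{119857}{6}$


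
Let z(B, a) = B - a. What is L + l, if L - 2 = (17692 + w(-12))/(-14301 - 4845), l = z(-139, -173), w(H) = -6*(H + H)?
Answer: 335710/9573 ≈ 35.068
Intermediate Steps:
w(H) = -12*H
l = 34 (l = -139 - 1*(-173) = -139 + 173 = 34)
L = 10228/9573 (L = 2 + (17692 - 12*(-12))/(-14301 - 4845) = 2 + (17692 + 144)/(-19146) = 2 + 17836*(-1/19146) = 2 - 8918/9573 = 10228/9573 ≈ 1.0684)
L + l = 10228/9573 + 34 = 335710/9573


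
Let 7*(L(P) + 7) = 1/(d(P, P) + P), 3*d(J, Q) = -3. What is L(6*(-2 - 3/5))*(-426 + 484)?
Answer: -236176/581 ≈ -406.50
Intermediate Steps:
d(J, Q) = -1 (d(J, Q) = (1/3)*(-3) = -1)
L(P) = -7 + 1/(7*(-1 + P))
L(6*(-2 - 3/5))*(-426 + 484) = ((50 - 294*(-2 - 3/5))/(7*(-1 + 6*(-2 - 3/5))))*(-426 + 484) = ((50 - 294*(-2 - 3*1/5))/(7*(-1 + 6*(-2 - 3*1/5))))*58 = ((50 - 294*(-2 - 3/5))/(7*(-1 + 6*(-2 - 3/5))))*58 = ((50 - 294*(-13)/5)/(7*(-1 + 6*(-13/5))))*58 = ((50 - 49*(-78/5))/(7*(-1 - 78/5)))*58 = ((50 + 3822/5)/(7*(-83/5)))*58 = ((1/7)*(-5/83)*(4072/5))*58 = -4072/581*58 = -236176/581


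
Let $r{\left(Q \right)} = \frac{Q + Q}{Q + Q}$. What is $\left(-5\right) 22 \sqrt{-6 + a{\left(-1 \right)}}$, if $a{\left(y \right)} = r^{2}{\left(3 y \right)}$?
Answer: $- 110 i \sqrt{5} \approx - 245.97 i$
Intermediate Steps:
$r{\left(Q \right)} = 1$ ($r{\left(Q \right)} = \frac{2 Q}{2 Q} = 2 Q \frac{1}{2 Q} = 1$)
$a{\left(y \right)} = 1$ ($a{\left(y \right)} = 1^{2} = 1$)
$\left(-5\right) 22 \sqrt{-6 + a{\left(-1 \right)}} = \left(-5\right) 22 \sqrt{-6 + 1} = - 110 \sqrt{-5} = - 110 i \sqrt{5}$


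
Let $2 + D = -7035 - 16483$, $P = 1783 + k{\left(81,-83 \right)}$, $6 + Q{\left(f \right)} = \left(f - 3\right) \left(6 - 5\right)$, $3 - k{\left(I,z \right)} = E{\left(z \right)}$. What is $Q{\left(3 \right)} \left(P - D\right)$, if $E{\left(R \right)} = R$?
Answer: $-152334$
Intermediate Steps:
$k{\left(I,z \right)} = 3 - z$
$Q{\left(f \right)} = -9 + f$ ($Q{\left(f \right)} = -6 + \left(f - 3\right) \left(6 - 5\right) = -6 + \left(-3 + f\right) 1 = -6 + \left(-3 + f\right) = -9 + f$)
$P = 1869$ ($P = 1783 + \left(3 - -83\right) = 1783 + \left(3 + 83\right) = 1783 + 86 = 1869$)
$D = -23520$ ($D = -2 - 23518 = -23520$)
$Q{\left(3 \right)} \left(P - D\right) = \left(-9 + 3\right) \left(1869 - -23520\right) = - 6 \left(1869 + 23520\right) = \left(-6\right) 25389 = -152334$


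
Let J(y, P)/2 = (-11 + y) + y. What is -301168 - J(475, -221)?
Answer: -303046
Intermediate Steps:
J(y, P) = -22 + 4*y (J(y, P) = 2*((-11 + y) + y) = 2*(-11 + 2*y) = -22 + 4*y)
-301168 - J(475, -221) = -301168 - (-22 + 4*475) = -301168 - (-22 + 1900) = -301168 - 1*1878 = -301168 - 1878 = -303046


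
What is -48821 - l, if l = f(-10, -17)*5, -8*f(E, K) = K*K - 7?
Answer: -194579/4 ≈ -48645.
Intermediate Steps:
f(E, K) = 7/8 - K²/8 (f(E, K) = -(K*K - 7)/8 = -(K² - 7)/8 = -(-7 + K²)/8 = 7/8 - K²/8)
l = -705/4 (l = (7/8 - ⅛*(-17)²)*5 = (7/8 - ⅛*289)*5 = (7/8 - 289/8)*5 = -141/4*5 = -705/4 ≈ -176.25)
-48821 - l = -48821 - 1*(-705/4) = -48821 + 705/4 = -194579/4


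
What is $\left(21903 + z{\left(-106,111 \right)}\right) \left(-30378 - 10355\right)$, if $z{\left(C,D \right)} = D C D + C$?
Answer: $52310499857$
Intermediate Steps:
$z{\left(C,D \right)} = C + C D^{2}$ ($z{\left(C,D \right)} = C D D + C = C D^{2} + C = C + C D^{2}$)
$\left(21903 + z{\left(-106,111 \right)}\right) \left(-30378 - 10355\right) = \left(21903 - 106 \left(1 + 111^{2}\right)\right) \left(-30378 - 10355\right) = \left(21903 - 106 \left(1 + 12321\right)\right) \left(-40733\right) = \left(21903 - 1306132\right) \left(-40733\right) = \left(-1284229\right) \left(-40733\right) = 52310499857$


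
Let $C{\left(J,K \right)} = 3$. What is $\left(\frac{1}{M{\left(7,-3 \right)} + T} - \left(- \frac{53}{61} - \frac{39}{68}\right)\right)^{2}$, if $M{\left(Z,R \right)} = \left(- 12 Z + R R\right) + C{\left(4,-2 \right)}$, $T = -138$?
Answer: $\frac{392052551881}{189695091600} \approx 2.0667$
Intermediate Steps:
$M{\left(Z,R \right)} = 3 + R^{2} - 12 Z$ ($M{\left(Z,R \right)} = \left(- 12 Z + R R\right) + 3 = \left(- 12 Z + R^{2}\right) + 3 = \left(R^{2} - 12 Z\right) + 3 = 3 + R^{2} - 12 Z$)
$\left(\frac{1}{M{\left(7,-3 \right)} + T} - \left(- \frac{53}{61} - \frac{39}{68}\right)\right)^{2} = \left(\frac{1}{\left(3 + \left(-3\right)^{2} - 84\right) - 138} - \left(- \frac{53}{61} - \frac{39}{68}\right)\right)^{2} = \left(\frac{1}{\left(3 + 9 - 84\right) - 138} - - \frac{5983}{4148}\right)^{2} = \left(\frac{1}{-72 - 138} + \left(\frac{53}{61} + \frac{39}{68}\right)\right)^{2} = \left(\frac{1}{-210} + \frac{5983}{4148}\right)^{2} = \left(- \frac{1}{210} + \frac{5983}{4148}\right)^{2} = \left(\frac{626141}{435540}\right)^{2} = \frac{392052551881}{189695091600}$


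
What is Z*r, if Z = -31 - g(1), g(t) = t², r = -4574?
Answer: 146368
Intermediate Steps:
Z = -32 (Z = -31 - 1*1² = -31 - 1*1 = -31 - 1 = -32)
Z*r = -32*(-4574) = 146368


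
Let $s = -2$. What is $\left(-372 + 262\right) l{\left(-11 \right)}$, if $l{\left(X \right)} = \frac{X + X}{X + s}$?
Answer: $- \frac{2420}{13} \approx -186.15$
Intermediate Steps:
$l{\left(X \right)} = \frac{2 X}{-2 + X}$ ($l{\left(X \right)} = \frac{X + X}{X - 2} = \frac{2 X}{-2 + X}$)
$\left(-372 + 262\right) l{\left(-11 \right)} = \left(-372 + 262\right) 2 \left(-11\right) \frac{1}{-2 - 11} = - 110 \cdot 2 \left(-11\right) \frac{1}{-13} = - 110 \cdot 2 \left(-11\right) \left(- \frac{1}{13}\right) = \left(-110\right) \frac{22}{13} = - \frac{2420}{13}$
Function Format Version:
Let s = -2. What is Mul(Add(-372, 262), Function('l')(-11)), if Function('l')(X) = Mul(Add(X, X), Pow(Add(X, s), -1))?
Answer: Rational(-2420, 13) ≈ -186.15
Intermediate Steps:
Function('l')(X) = Mul(2, X, Pow(Add(-2, X), -1)) (Function('l')(X) = Mul(Add(X, X), Pow(Add(X, -2), -1)) = Mul(Mul(2, X), Pow(Add(-2, X), -1)) = Mul(2, X, Pow(Add(-2, X), -1)))
Mul(Add(-372, 262), Function('l')(-11)) = Mul(Add(-372, 262), Mul(2, -11, Pow(Add(-2, -11), -1))) = Mul(-110, Mul(2, -11, Pow(-13, -1))) = Mul(-110, Mul(2, -11, Rational(-1, 13))) = Mul(-110, Rational(22, 13)) = Rational(-2420, 13)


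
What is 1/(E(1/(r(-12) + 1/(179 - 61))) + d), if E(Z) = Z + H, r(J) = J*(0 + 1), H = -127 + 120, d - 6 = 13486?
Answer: 1415/19081157 ≈ 7.4157e-5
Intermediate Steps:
d = 13492 (d = 6 + 13486 = 13492)
H = -7
r(J) = J (r(J) = J*1 = J)
E(Z) = -7 + Z (E(Z) = Z - 7 = -7 + Z)
1/(E(1/(r(-12) + 1/(179 - 61))) + d) = 1/((-7 + 1/(-12 + 1/(179 - 61))) + 13492) = 1/((-7 + 1/(-12 + 1/118)) + 13492) = 1/((-7 + 1/(-1415/118)) + 13492) = 1/((-7 - 118/1415) + 13492) = 1/(-10023/1415 + 13492) = 1/(19081157/1415) = 1415/19081157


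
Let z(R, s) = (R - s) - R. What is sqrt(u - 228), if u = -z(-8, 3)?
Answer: 15*I ≈ 15.0*I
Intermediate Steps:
z(R, s) = -s
u = 3 (u = -(-1)*3 = -1*(-3) = 3)
sqrt(u - 228) = sqrt(3 - 228) = sqrt(-225) = 15*I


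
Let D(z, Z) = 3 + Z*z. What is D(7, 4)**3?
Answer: 29791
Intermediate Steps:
D(7, 4)**3 = (3 + 4*7)**3 = (3 + 28)**3 = 31**3 = 29791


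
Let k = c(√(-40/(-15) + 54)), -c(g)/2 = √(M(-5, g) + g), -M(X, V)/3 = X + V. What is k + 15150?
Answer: 15150 - 2*√(135 - 6*√510)/3 ≈ 15150.0 - 0.47097*I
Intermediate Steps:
M(X, V) = -3*V - 3*X (M(X, V) = -3*(X + V) = -3*(V + X) = -3*V - 3*X)
c(g) = -2*√(15 - 2*g) (c(g) = -2*√((-3*g - 3*(-5)) + g) = -2*√((-3*g + 15) + g) = -2*√((15 - 3*g) + g) = -2*√(15 - 2*g))
k = -2*√(15 - 2*√510/3) (k = -2*√(15 - 2*√(-40/(-15) + 54)) = -2*√(15 - 2*√(-40*(-1/15) + 54)) = -2*√(15 - 2*√(8/3 + 54)) = -2*√(15 - 2*√510/3) ≈ -0.47097*I)
k + 15150 = -2*√(135 - 6*√510)/3 + 15150 = 15150 - 2*√(135 - 6*√510)/3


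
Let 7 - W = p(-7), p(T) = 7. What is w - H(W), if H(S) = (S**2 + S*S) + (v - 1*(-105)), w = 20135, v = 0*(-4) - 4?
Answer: 20034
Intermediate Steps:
v = -4 (v = 0 - 4 = -4)
W = 0 (W = 7 - 1*7 = 7 - 7 = 0)
H(S) = 101 + 2*S**2 (H(S) = (S**2 + S*S) + (-4 - 1*(-105)) = (S**2 + S**2) + (-4 + 105) = 2*S**2 + 101 = 101 + 2*S**2)
w - H(W) = 20135 - (101 + 2*0**2) = 20135 - (101 + 2*0) = 20135 - (101 + 0) = 20135 - 1*101 = 20135 - 101 = 20034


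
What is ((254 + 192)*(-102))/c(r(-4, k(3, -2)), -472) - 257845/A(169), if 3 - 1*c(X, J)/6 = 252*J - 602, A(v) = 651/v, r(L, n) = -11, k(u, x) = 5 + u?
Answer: -744206978261/11118057 ≈ -66937.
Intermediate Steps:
c(X, J) = 3630 - 1512*J (c(X, J) = 18 - 6*(252*J - 602) = 18 - 6*(-602 + 252*J) = 18 + (3612 - 1512*J) = 3630 - 1512*J)
((254 + 192)*(-102))/c(r(-4, k(3, -2)), -472) - 257845/A(169) = ((254 + 192)*(-102))/(3630 - 1512*(-472)) - 257845/(651/169) = (446*(-102))/(3630 + 713664) - 257845/(651*(1/169)) = -45492/717294 - 257845/651/169 = -45492*1/717294 - 257845*169/651 = -7582/119549 - 6225115/93 = -744206978261/11118057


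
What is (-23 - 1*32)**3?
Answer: -166375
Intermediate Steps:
(-23 - 1*32)**3 = (-23 - 32)**3 = (-55)**3 = -166375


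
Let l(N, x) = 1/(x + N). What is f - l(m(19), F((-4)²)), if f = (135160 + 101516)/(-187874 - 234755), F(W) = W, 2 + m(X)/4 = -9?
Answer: -6204299/11833612 ≈ -0.52429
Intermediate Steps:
m(X) = -44 (m(X) = -8 + 4*(-9) = -8 - 36 = -44)
l(N, x) = 1/(N + x)
f = -236676/422629 (f = 236676/(-422629) = 236676*(-1/422629) = -236676/422629 ≈ -0.56001)
f - l(m(19), F((-4)²)) = -236676/422629 - 1/(-44 + (-4)²) = -236676/422629 - 1/(-44 + 16) = -236676/422629 - 1/(-28) = -236676/422629 - 1*(-1/28) = -236676/422629 + 1/28 = -6204299/11833612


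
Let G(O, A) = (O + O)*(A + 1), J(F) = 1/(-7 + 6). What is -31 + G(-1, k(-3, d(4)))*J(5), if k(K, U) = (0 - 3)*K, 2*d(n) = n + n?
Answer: -11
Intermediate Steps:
d(n) = n (d(n) = (n + n)/2 = (2*n)/2 = n)
k(K, U) = -3*K
J(F) = -1 (J(F) = 1/(-1) = -1)
G(O, A) = 2*O*(1 + A) (G(O, A) = (2*O)*(1 + A) = 2*O*(1 + A))
-31 + G(-1, k(-3, d(4)))*J(5) = -31 + (2*(-1)*(1 - 3*(-3)))*(-1) = -31 + (2*(-1)*(1 + 9))*(-1) = -31 + (2*(-1)*10)*(-1) = -31 - 20*(-1) = -31 + 20 = -11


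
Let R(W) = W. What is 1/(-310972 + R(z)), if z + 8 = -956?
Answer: -1/311936 ≈ -3.2058e-6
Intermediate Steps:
z = -964 (z = -8 - 956 = -964)
1/(-310972 + R(z)) = 1/(-310972 - 964) = 1/(-311936) = -1/311936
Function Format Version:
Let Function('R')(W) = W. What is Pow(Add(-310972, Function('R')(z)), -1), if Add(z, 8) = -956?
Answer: Rational(-1, 311936) ≈ -3.2058e-6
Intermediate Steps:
z = -964 (z = Add(-8, -956) = -964)
Pow(Add(-310972, Function('R')(z)), -1) = Pow(Add(-310972, -964), -1) = Pow(-311936, -1) = Rational(-1, 311936)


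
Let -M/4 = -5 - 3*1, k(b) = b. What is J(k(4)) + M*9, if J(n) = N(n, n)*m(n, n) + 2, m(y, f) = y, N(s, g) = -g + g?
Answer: 290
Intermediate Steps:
N(s, g) = 0
J(n) = 2 (J(n) = 0*n + 2 = 0 + 2 = 2)
M = 32 (M = -4*(-5 - 3*1) = -4*(-5 - 3) = -4*(-8) = 32)
J(k(4)) + M*9 = 2 + 32*9 = 2 + 288 = 290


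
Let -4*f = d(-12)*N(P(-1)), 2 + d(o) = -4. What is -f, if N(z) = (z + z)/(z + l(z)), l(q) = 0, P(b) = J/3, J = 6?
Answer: -3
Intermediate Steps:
d(o) = -6 (d(o) = -2 - 4 = -6)
P(b) = 2 (P(b) = 6/3 = 6*(⅓) = 2)
N(z) = 2 (N(z) = (z + z)/(z + 0) = (2*z)/z = 2)
f = 3 (f = -(-3)*2/2 = -¼*(-12) = 3)
-f = -1*3 = -3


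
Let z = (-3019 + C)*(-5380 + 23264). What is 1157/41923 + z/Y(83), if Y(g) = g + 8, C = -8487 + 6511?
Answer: -76428689797/77857 ≈ -9.8166e+5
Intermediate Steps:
C = -1976
Y(g) = 8 + g
z = -89330580 (z = (-3019 - 1976)*(-5380 + 23264) = -4995*17884 = -89330580)
1157/41923 + z/Y(83) = 1157/41923 - 89330580/(8 + 83) = 1157*(1/41923) - 89330580/91 = 1157/41923 - 89330580*1/91 = 1157/41923 - 89330580/91 = -76428689797/77857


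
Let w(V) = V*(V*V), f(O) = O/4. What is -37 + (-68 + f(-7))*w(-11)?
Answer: 371201/4 ≈ 92800.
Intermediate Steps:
f(O) = O/4 (f(O) = O*(¼) = O/4)
w(V) = V³ (w(V) = V*V² = V³)
-37 + (-68 + f(-7))*w(-11) = -37 + (-68 + (¼)*(-7))*(-11)³ = -37 + (-68 - 7/4)*(-1331) = -37 - 279/4*(-1331) = -37 + 371349/4 = 371201/4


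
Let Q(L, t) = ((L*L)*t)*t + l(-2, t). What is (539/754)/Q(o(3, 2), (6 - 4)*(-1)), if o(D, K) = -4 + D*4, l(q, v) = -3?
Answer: 49/17342 ≈ 0.0028255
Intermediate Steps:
o(D, K) = -4 + 4*D
Q(L, t) = -3 + L**2*t**2 (Q(L, t) = ((L*L)*t)*t - 3 = (L**2*t)*t - 3 = (t*L**2)*t - 3 = L**2*t**2 - 3 = -3 + L**2*t**2)
(539/754)/Q(o(3, 2), (6 - 4)*(-1)) = (539/754)/(-3 + (-4 + 4*3)**2*((6 - 4)*(-1))**2) = (539*(1/754))/(-3 + (-4 + 12)**2*(2*(-1))**2) = 539/(754*(-3 + 8**2*(-2)**2)) = 539/(754*(-3 + 64*4)) = 539/(754*(-3 + 256)) = (539/754)/253 = (539/754)*(1/253) = 49/17342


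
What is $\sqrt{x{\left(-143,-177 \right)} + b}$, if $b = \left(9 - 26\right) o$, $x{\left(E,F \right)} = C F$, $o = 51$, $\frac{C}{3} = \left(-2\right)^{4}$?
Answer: $i \sqrt{9363} \approx 96.763 i$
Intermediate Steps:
$C = 48$ ($C = 3 \left(-2\right)^{4} = 3 \cdot 16 = 48$)
$x{\left(E,F \right)} = 48 F$
$b = -867$ ($b = \left(9 - 26\right) 51 = \left(-17\right) 51 = -867$)
$\sqrt{x{\left(-143,-177 \right)} + b} = \sqrt{48 \left(-177\right) - 867} = \sqrt{-8496 - 867} = \sqrt{-9363} = i \sqrt{9363}$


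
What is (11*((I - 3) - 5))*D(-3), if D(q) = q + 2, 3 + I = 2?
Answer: 99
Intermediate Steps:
I = -1 (I = -3 + 2 = -1)
D(q) = 2 + q
(11*((I - 3) - 5))*D(-3) = (11*((-1 - 3) - 5))*(2 - 3) = (11*(-4 - 5))*(-1) = (11*(-9))*(-1) = -99*(-1) = 99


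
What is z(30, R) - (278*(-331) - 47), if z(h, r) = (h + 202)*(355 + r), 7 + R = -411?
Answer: 77449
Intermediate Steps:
R = -418 (R = -7 - 411 = -418)
z(h, r) = (202 + h)*(355 + r)
z(30, R) - (278*(-331) - 47) = (71710 + 202*(-418) + 355*30 + 30*(-418)) - (278*(-331) - 47) = (71710 - 84436 + 10650 - 12540) - (-92018 - 47) = -14616 - 1*(-92065) = -14616 + 92065 = 77449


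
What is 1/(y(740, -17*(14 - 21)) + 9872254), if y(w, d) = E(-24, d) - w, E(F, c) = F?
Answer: 1/9871490 ≈ 1.0130e-7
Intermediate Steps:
y(w, d) = -24 - w
1/(y(740, -17*(14 - 21)) + 9872254) = 1/((-24 - 1*740) + 9872254) = 1/((-24 - 740) + 9872254) = 1/(-764 + 9872254) = 1/9871490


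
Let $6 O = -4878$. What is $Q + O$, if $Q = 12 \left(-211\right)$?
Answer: $-3345$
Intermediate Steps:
$O = -813$ ($O = \frac{1}{6} \left(-4878\right) = -813$)
$Q = -2532$
$Q + O = -2532 - 813 = -3345$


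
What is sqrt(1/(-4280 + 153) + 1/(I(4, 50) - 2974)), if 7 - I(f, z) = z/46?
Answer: I*sqrt(45975290683234)/281733782 ≈ 0.024067*I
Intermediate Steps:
I(f, z) = 7 - z/46
sqrt(1/(-4280 + 153) + 1/(I(4, 50) - 2974)) = sqrt(1/(-4280 + 153) + 1/((7 - 1/46*50) - 2974)) = sqrt(1/(-4127) + 1/((7 - 25/23) - 2974)) = sqrt(-1/4127 + 1/(136/23 - 2974)) = sqrt(-1/4127 + 1/(-68266/23)) = sqrt(-1/4127 - 23/68266) = sqrt(-163187/281733782) = I*sqrt(45975290683234)/281733782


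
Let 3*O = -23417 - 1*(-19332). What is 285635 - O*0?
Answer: 285635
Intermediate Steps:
O = -4085/3 (O = (-23417 - 1*(-19332))/3 = (-23417 + 19332)/3 = (1/3)*(-4085) = -4085/3 ≈ -1361.7)
285635 - O*0 = 285635 - (-4085)*0/3 = 285635 - 1*0 = 285635 + 0 = 285635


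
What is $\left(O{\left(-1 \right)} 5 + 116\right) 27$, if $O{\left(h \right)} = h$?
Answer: $2997$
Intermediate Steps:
$\left(O{\left(-1 \right)} 5 + 116\right) 27 = \left(\left(-1\right) 5 + 116\right) 27 = \left(-5 + 116\right) 27 = 111 \cdot 27 = 2997$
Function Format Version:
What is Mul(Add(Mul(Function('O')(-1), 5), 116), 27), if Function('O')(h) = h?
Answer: 2997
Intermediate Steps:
Mul(Add(Mul(Function('O')(-1), 5), 116), 27) = Mul(Add(Mul(-1, 5), 116), 27) = Mul(Add(-5, 116), 27) = Mul(111, 27) = 2997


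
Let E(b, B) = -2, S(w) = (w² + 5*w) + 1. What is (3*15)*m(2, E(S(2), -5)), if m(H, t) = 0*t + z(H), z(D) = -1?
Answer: -45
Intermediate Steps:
S(w) = 1 + w² + 5*w
m(H, t) = -1 (m(H, t) = 0*t - 1 = 0 - 1 = -1)
(3*15)*m(2, E(S(2), -5)) = (3*15)*(-1) = 45*(-1) = -45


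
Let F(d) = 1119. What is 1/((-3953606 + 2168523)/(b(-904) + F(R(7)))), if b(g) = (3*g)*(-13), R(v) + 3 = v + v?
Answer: -36375/1785083 ≈ -0.020377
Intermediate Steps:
R(v) = -3 + 2*v (R(v) = -3 + (v + v) = -3 + 2*v)
b(g) = -39*g
1/((-3953606 + 2168523)/(b(-904) + F(R(7)))) = 1/((-3953606 + 2168523)/(-39*(-904) + 1119)) = 1/(-1785083/(35256 + 1119)) = 1/(-1785083/36375) = -36375/1785083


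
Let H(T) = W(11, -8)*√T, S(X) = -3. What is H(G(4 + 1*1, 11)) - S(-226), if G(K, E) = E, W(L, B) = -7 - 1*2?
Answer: 3 - 9*√11 ≈ -26.850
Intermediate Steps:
W(L, B) = -9 (W(L, B) = -7 - 2 = -9)
H(T) = -9*√T
H(G(4 + 1*1, 11)) - S(-226) = -9*√11 - 1*(-3) = -9*√11 + 3 = 3 - 9*√11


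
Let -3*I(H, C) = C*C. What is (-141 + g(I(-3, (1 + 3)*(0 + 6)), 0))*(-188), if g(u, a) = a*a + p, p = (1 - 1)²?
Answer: 26508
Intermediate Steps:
p = 0 (p = 0² = 0)
I(H, C) = -C²/3 (I(H, C) = -C*C/3 = -C²/3)
g(u, a) = a² (g(u, a) = a*a + 0 = a² + 0 = a²)
(-141 + g(I(-3, (1 + 3)*(0 + 6)), 0))*(-188) = (-141 + 0²)*(-188) = (-141 + 0)*(-188) = -141*(-188) = 26508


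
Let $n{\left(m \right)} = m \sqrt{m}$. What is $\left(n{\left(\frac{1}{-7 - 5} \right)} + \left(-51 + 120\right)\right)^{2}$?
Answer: $\frac{\left(4968 - i \sqrt{3}\right)^{2}}{5184} \approx 4761.0 - 3.3198 i$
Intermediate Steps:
$n{\left(m \right)} = m^{\frac{3}{2}}$
$\left(n{\left(\frac{1}{-7 - 5} \right)} + \left(-51 + 120\right)\right)^{2} = \left(\left(\frac{1}{-7 - 5}\right)^{\frac{3}{2}} + \left(-51 + 120\right)\right)^{2} = \left(\left(\frac{1}{-12}\right)^{\frac{3}{2}} + 69\right)^{2} = \left(\left(- \frac{1}{12}\right)^{\frac{3}{2}} + 69\right)^{2} = \left(- \frac{i \sqrt{3}}{72} + 69\right)^{2} = \left(69 - \frac{i \sqrt{3}}{72}\right)^{2}$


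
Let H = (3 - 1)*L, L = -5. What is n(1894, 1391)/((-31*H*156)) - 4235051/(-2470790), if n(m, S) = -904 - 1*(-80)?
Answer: 1013855677/597437022 ≈ 1.6970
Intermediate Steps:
n(m, S) = -824 (n(m, S) = -904 + 80 = -824)
H = -10 (H = (3 - 1)*(-5) = 2*(-5) = -10)
n(1894, 1391)/((-31*H*156)) - 4235051/(-2470790) = -824/(-31*(-10)*156) - 4235051/(-2470790) = -824/(310*156) - 4235051*(-1/2470790) = -824/48360 + 4235051/2470790 = -824*1/48360 + 4235051/2470790 = -103/6045 + 4235051/2470790 = 1013855677/597437022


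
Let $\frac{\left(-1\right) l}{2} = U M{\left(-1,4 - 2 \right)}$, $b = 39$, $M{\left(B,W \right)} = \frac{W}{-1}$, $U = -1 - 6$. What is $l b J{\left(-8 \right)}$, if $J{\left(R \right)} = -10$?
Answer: $10920$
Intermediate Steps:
$U = -7$ ($U = -1 - 6 = -7$)
$M{\left(B,W \right)} = - W$ ($M{\left(B,W \right)} = W \left(-1\right) = - W$)
$l = -28$ ($l = - 2 \left(- 7 \left(- (4 - 2)\right)\right) = - 2 \left(- 7 \left(\left(-1\right) 2\right)\right) = - 2 \left(\left(-7\right) \left(-2\right)\right) = \left(-2\right) 14 = -28$)
$l b J{\left(-8 \right)} = \left(-28\right) 39 \left(-10\right) = \left(-1092\right) \left(-10\right) = 10920$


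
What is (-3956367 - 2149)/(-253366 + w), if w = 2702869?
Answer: -3958516/2449503 ≈ -1.6160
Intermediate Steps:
(-3956367 - 2149)/(-253366 + w) = (-3956367 - 2149)/(-253366 + 2702869) = -3958516/2449503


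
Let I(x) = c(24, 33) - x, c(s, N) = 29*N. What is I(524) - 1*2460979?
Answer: -2460546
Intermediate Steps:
I(x) = 957 - x (I(x) = 29*33 - x = 957 - x)
I(524) - 1*2460979 = (957 - 1*524) - 1*2460979 = (957 - 524) - 2460979 = 433 - 2460979 = -2460546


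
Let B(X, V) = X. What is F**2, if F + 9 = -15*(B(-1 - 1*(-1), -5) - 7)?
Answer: 9216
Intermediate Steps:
F = 96 (F = -9 - 15*((-1 - 1*(-1)) - 7) = -9 - 15*((-1 + 1) - 7) = -9 - 15*(0 - 7) = -9 - 15*(-7) = -9 + 105 = 96)
F**2 = 96**2 = 9216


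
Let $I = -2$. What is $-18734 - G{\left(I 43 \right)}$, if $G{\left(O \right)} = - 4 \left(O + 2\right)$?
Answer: $-19070$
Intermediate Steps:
$G{\left(O \right)} = -8 - 4 O$ ($G{\left(O \right)} = - 4 \left(2 + O\right) = -8 - 4 O$)
$-18734 - G{\left(I 43 \right)} = -18734 - \left(-8 - 4 \left(\left(-2\right) 43\right)\right) = -18734 - \left(-8 - -344\right) = -18734 - \left(-8 + 344\right) = -18734 - 336 = -19070$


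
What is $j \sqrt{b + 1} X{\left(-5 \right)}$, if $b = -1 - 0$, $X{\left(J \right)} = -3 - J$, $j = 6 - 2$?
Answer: $0$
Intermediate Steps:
$j = 4$
$b = -1$ ($b = -1 + 0 = -1$)
$j \sqrt{b + 1} X{\left(-5 \right)} = 4 \sqrt{-1 + 1} \left(-3 - -5\right) = 4 \sqrt{0} \left(-3 + 5\right) = 4 \cdot 0 \cdot 2 = 0 \cdot 2 = 0$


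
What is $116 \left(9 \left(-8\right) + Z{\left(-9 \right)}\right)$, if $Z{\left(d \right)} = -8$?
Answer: $-9280$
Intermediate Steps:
$116 \left(9 \left(-8\right) + Z{\left(-9 \right)}\right) = 116 \left(9 \left(-8\right) - 8\right) = 116 \left(-72 - 8\right) = 116 \left(-80\right) = -9280$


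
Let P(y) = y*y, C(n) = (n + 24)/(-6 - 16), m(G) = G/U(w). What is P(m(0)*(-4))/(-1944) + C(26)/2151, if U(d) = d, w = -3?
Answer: -25/23661 ≈ -0.0010566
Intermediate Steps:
m(G) = -G/3 (m(G) = G/(-3) = G*(-⅓) = -G/3)
C(n) = -12/11 - n/22 (C(n) = (24 + n)/(-22) = (24 + n)*(-1/22) = -12/11 - n/22)
P(y) = y²
P(m(0)*(-4))/(-1944) + C(26)/2151 = (-⅓*0*(-4))²/(-1944) + (-12/11 - 1/22*26)/2151 = (0*(-4))²*(-1/1944) + (-12/11 - 13/11)*(1/2151) = 0²*(-1/1944) - 25/11*1/2151 = 0*(-1/1944) - 25/23661 = 0 - 25/23661 = -25/23661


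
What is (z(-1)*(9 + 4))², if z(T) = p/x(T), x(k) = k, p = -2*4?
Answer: 10816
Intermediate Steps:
p = -8
z(T) = -8/T
(z(-1)*(9 + 4))² = ((-8/(-1))*(9 + 4))² = (-8*(-1)*13)² = (8*13)² = 104² = 10816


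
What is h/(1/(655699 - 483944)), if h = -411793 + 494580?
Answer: 14219081185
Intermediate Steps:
h = 82787
h/(1/(655699 - 483944)) = 82787/(1/(655699 - 483944)) = 82787/(1/171755) = 82787*171755 = 14219081185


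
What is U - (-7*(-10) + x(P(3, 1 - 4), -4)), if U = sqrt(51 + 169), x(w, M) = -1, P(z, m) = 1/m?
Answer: -69 + 2*sqrt(55) ≈ -54.168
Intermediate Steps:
U = 2*sqrt(55) (U = sqrt(220) = 2*sqrt(55) ≈ 14.832)
U - (-7*(-10) + x(P(3, 1 - 4), -4)) = 2*sqrt(55) - (-7*(-10) - 1) = 2*sqrt(55) - (70 - 1) = 2*sqrt(55) - 1*69 = 2*sqrt(55) - 69 = -69 + 2*sqrt(55)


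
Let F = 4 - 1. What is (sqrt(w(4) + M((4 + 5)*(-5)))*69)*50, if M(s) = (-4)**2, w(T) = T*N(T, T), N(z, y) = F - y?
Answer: 6900*sqrt(3) ≈ 11951.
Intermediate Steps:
F = 3
N(z, y) = 3 - y
w(T) = T*(3 - T)
M(s) = 16
(sqrt(w(4) + M((4 + 5)*(-5)))*69)*50 = (sqrt(4*(3 - 1*4) + 16)*69)*50 = (sqrt(4*(3 - 4) + 16)*69)*50 = (sqrt(4*(-1) + 16)*69)*50 = (sqrt(-4 + 16)*69)*50 = (sqrt(12)*69)*50 = ((2*sqrt(3))*69)*50 = (138*sqrt(3))*50 = 6900*sqrt(3)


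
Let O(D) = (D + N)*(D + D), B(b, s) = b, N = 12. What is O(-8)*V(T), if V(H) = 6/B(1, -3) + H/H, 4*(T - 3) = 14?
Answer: -448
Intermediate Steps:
O(D) = 2*D*(12 + D) (O(D) = (D + 12)*(D + D) = (12 + D)*(2*D) = 2*D*(12 + D))
T = 13/2 (T = 3 + (¼)*14 = 3 + 7/2 = 13/2 ≈ 6.5000)
V(H) = 7 (V(H) = 6/1 + H/H = 6*1 + 1 = 6 + 1 = 7)
O(-8)*V(T) = (2*(-8)*(12 - 8))*7 = (2*(-8)*4)*7 = -64*7 = -448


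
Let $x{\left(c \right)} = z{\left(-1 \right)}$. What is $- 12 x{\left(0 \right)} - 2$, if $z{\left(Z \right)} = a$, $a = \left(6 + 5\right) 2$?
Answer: $-266$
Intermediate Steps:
$a = 22$ ($a = 11 \cdot 2 = 22$)
$z{\left(Z \right)} = 22$
$x{\left(c \right)} = 22$
$- 12 x{\left(0 \right)} - 2 = \left(-12\right) 22 - 2 = -264 - 2 = -266$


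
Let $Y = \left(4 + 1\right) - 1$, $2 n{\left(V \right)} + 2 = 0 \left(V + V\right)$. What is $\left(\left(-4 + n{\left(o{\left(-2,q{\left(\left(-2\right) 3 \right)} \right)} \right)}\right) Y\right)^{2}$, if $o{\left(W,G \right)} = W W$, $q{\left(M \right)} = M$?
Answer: $400$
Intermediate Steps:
$o{\left(W,G \right)} = W^{2}$
$n{\left(V \right)} = -1$ ($n{\left(V \right)} = -1 + \frac{0 \left(V + V\right)}{2} = -1 + \frac{0 \cdot 2 V}{2} = -1 + \frac{1}{2} \cdot 0 = -1 + 0 = -1$)
$Y = 4$ ($Y = 5 - 1 = 4$)
$\left(\left(-4 + n{\left(o{\left(-2,q{\left(\left(-2\right) 3 \right)} \right)} \right)}\right) Y\right)^{2} = \left(\left(-4 - 1\right) 4\right)^{2} = \left(\left(-5\right) 4\right)^{2} = \left(-20\right)^{2} = 400$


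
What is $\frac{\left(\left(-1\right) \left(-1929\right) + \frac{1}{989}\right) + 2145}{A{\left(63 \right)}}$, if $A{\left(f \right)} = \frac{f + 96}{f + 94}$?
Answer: $\frac{632582359}{157251} \approx 4022.8$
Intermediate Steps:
$A{\left(f \right)} = \frac{96 + f}{94 + f}$
$\frac{\left(\left(-1\right) \left(-1929\right) + \frac{1}{989}\right) + 2145}{A{\left(63 \right)}} = \frac{\left(\left(-1\right) \left(-1929\right) + \frac{1}{989}\right) + 2145}{\frac{1}{94 + 63} \left(96 + 63\right)} = \frac{\left(1929 + \frac{1}{989}\right) + 2145}{\frac{1}{157} \cdot 159} = \frac{\frac{1907782}{989} + 2145}{\frac{1}{157} \cdot 159} = \frac{4029187}{989 \cdot \frac{159}{157}} = \frac{4029187}{989} \cdot \frac{157}{159} = \frac{632582359}{157251}$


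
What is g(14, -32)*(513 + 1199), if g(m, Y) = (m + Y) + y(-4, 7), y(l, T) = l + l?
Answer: -44512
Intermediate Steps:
y(l, T) = 2*l
g(m, Y) = -8 + Y + m (g(m, Y) = (m + Y) + 2*(-4) = (Y + m) - 8 = -8 + Y + m)
g(14, -32)*(513 + 1199) = (-8 - 32 + 14)*(513 + 1199) = -26*1712 = -44512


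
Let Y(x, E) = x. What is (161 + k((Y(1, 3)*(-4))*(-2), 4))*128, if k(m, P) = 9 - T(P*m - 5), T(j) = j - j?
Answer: 21760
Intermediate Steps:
T(j) = 0
k(m, P) = 9 (k(m, P) = 9 - 1*0 = 9 + 0 = 9)
(161 + k((Y(1, 3)*(-4))*(-2), 4))*128 = (161 + 9)*128 = 170*128 = 21760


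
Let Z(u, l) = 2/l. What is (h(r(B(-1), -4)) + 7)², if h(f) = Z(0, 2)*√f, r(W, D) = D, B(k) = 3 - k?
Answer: 45 + 28*I ≈ 45.0 + 28.0*I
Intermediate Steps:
h(f) = √f (h(f) = (2/2)*√f = (2*(½))*√f = 1*√f = √f)
(h(r(B(-1), -4)) + 7)² = (√(-4) + 7)² = (2*I + 7)² = (7 + 2*I)²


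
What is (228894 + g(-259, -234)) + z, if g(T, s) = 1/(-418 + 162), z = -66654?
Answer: 41533439/256 ≈ 1.6224e+5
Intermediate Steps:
g(T, s) = -1/256 (g(T, s) = 1/(-256) = -1/256)
(228894 + g(-259, -234)) + z = (228894 - 1/256) - 66654 = 58596863/256 - 66654 = 41533439/256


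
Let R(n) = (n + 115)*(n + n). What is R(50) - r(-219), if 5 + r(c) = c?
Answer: 16724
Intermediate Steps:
r(c) = -5 + c
R(n) = 2*n*(115 + n) (R(n) = (115 + n)*(2*n) = 2*n*(115 + n))
R(50) - r(-219) = 2*50*(115 + 50) - (-5 - 219) = 2*50*165 - 1*(-224) = 16500 + 224 = 16724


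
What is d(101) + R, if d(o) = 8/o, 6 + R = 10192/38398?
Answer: -10966306/1939099 ≈ -5.6554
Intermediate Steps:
R = -110098/19199 (R = -6 + 10192/38398 = -6 + 10192*(1/38398) = -6 + 5096/19199 = -110098/19199 ≈ -5.7346)
d(101) + R = 8/101 - 110098/19199 = -10966306/1939099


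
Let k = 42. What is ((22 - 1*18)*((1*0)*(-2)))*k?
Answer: 0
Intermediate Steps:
((22 - 1*18)*((1*0)*(-2)))*k = ((22 - 1*18)*((1*0)*(-2)))*42 = ((22 - 18)*(0*(-2)))*42 = (4*0)*42 = 0*42 = 0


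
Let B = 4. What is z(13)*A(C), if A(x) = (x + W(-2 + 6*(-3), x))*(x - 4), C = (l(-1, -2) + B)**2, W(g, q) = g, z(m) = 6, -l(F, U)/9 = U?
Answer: 1336320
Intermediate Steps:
l(F, U) = -9*U
C = 484 (C = (-9*(-2) + 4)**2 = (18 + 4)**2 = 22**2 = 484)
A(x) = (-20 + x)*(-4 + x) (A(x) = (x + (-2 + 6*(-3)))*(x - 4) = (x + (-2 - 18))*(-4 + x) = (x - 20)*(-4 + x) = (-20 + x)*(-4 + x))
z(13)*A(C) = 6*(80 + 484**2 - 24*484) = 6*(80 + 234256 - 11616) = 6*222720 = 1336320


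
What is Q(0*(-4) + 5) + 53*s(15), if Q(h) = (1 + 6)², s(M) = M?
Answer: 844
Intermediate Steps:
Q(h) = 49 (Q(h) = 7² = 49)
Q(0*(-4) + 5) + 53*s(15) = 49 + 53*15 = 49 + 795 = 844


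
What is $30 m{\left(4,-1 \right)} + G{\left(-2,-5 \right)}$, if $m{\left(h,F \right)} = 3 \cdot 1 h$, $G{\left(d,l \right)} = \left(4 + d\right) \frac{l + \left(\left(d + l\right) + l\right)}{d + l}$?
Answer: $\frac{2554}{7} \approx 364.86$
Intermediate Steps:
$G{\left(d,l \right)} = \frac{\left(4 + d\right) \left(d + 3 l\right)}{d + l}$ ($G{\left(d,l \right)} = \left(4 + d\right) \frac{l + \left(d + 2 l\right)}{d + l} = \left(4 + d\right) \frac{d + 3 l}{d + l} = \frac{\left(4 + d\right) \left(d + 3 l\right)}{d + l}$)
$m{\left(h,F \right)} = 3 h$
$30 m{\left(4,-1 \right)} + G{\left(-2,-5 \right)} = 30 \cdot 3 \cdot 4 + \frac{\left(-2\right)^{2} + 4 \left(-2\right) + 12 \left(-5\right) + 3 \left(-2\right) \left(-5\right)}{-2 - 5} = 30 \cdot 12 + \frac{4 - 8 - 60 + 30}{-7} = 360 - - \frac{34}{7} = 360 + \frac{34}{7} = \frac{2554}{7}$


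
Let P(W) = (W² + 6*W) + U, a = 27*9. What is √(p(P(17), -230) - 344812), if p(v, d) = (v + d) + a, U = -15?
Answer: I*√344423 ≈ 586.88*I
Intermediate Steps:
a = 243
P(W) = -15 + W² + 6*W (P(W) = (W² + 6*W) - 15 = -15 + W² + 6*W)
p(v, d) = 243 + d + v (p(v, d) = (v + d) + 243 = (d + v) + 243 = 243 + d + v)
√(p(P(17), -230) - 344812) = √((243 - 230 + (-15 + 17² + 6*17)) - 344812) = √((243 - 230 + (-15 + 289 + 102)) - 344812) = √((243 - 230 + 376) - 344812) = √(389 - 344812) = √(-344423) = I*√344423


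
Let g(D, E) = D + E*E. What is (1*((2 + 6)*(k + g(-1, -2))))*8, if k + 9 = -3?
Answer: -576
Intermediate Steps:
g(D, E) = D + E**2
k = -12 (k = -9 - 3 = -12)
(1*((2 + 6)*(k + g(-1, -2))))*8 = (1*((2 + 6)*(-12 + (-1 + (-2)**2))))*8 = (1*(8*(-12 + (-1 + 4))))*8 = (1*(8*(-12 + 3)))*8 = (1*(8*(-9)))*8 = (1*(-72))*8 = -72*8 = -576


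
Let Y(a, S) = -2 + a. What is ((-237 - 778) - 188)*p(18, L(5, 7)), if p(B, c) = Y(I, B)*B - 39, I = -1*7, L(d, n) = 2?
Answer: 241803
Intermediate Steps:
I = -7
p(B, c) = -39 - 9*B (p(B, c) = (-2 - 7)*B - 39 = -9*B - 39 = -39 - 9*B)
((-237 - 778) - 188)*p(18, L(5, 7)) = ((-237 - 778) - 188)*(-39 - 9*18) = (-1015 - 188)*(-39 - 162) = -1203*(-201) = 241803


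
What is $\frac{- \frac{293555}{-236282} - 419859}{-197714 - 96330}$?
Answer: $\frac{99204830683}{69477304408} \approx 1.4279$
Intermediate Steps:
$\frac{- \frac{293555}{-236282} - 419859}{-197714 - 96330} = \frac{\left(-293555\right) \left(- \frac{1}{236282}\right) - 419859}{-294044} = \left(\frac{293555}{236282} - 419859\right) \left(- \frac{1}{294044}\right) = \left(- \frac{99204830683}{236282}\right) \left(- \frac{1}{294044}\right) = \frac{99204830683}{69477304408}$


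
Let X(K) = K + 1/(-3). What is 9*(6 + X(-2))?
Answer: 33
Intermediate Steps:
X(K) = -1/3 + K (X(K) = K - 1/3 = -1/3 + K)
9*(6 + X(-2)) = 9*(6 + (-1/3 - 2)) = 9*(6 - 7/3) = 9*(11/3) = 33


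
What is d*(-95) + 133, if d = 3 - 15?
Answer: 1273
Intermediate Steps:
d = -12
d*(-95) + 133 = -12*(-95) + 133 = 1140 + 133 = 1273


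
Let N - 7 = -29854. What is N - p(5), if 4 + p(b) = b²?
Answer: -29868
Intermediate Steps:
N = -29847 (N = 7 - 29854 = -29847)
p(b) = -4 + b²
N - p(5) = -29847 - (-4 + 5²) = -29847 - (-4 + 25) = -29847 - 1*21 = -29847 - 21 = -29868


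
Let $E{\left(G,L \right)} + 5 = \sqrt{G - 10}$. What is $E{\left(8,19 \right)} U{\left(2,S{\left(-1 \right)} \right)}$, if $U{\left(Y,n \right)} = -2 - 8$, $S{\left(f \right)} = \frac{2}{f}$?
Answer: $50 - 10 i \sqrt{2} \approx 50.0 - 14.142 i$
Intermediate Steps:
$U{\left(Y,n \right)} = -10$ ($U{\left(Y,n \right)} = -2 - 8 = -10$)
$E{\left(G,L \right)} = -5 + \sqrt{-10 + G}$ ($E{\left(G,L \right)} = -5 + \sqrt{G - 10} = -5 + \sqrt{-10 + G}$)
$E{\left(8,19 \right)} U{\left(2,S{\left(-1 \right)} \right)} = \left(-5 + \sqrt{-10 + 8}\right) \left(-10\right) = \left(-5 + \sqrt{-2}\right) \left(-10\right) = \left(-5 + i \sqrt{2}\right) \left(-10\right) = 50 - 10 i \sqrt{2}$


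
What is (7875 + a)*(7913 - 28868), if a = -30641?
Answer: 477061530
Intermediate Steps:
(7875 + a)*(7913 - 28868) = (7875 - 30641)*(7913 - 28868) = -22766*(-20955) = 477061530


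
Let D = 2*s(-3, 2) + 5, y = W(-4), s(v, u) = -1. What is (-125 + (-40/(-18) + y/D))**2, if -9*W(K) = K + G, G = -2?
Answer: 1216609/81 ≈ 15020.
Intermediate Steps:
W(K) = 2/9 - K/9 (W(K) = -(K - 2)/9 = -(-2 + K)/9 = 2/9 - K/9)
y = 2/3 (y = 2/9 - 1/9*(-4) = 2/9 + 4/9 = 2/3 ≈ 0.66667)
D = 3 (D = 2*(-1) + 5 = -2 + 5 = 3)
(-125 + (-40/(-18) + y/D))**2 = (-125 + (-40/(-18) + (2/3)/3))**2 = (-125 + (-40*(-1/18) + (2/3)*(1/3)))**2 = (-125 + (20/9 + 2/9))**2 = (-125 + 22/9)**2 = (-1103/9)**2 = 1216609/81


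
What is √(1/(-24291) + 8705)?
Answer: √570712062646/8097 ≈ 93.301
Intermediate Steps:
√(1/(-24291) + 8705) = √(-1/24291 + 8705) = √(211453154/24291) = √570712062646/8097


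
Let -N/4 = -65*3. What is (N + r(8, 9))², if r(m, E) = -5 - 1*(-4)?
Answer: 606841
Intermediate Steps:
r(m, E) = -1 (r(m, E) = -5 + 4 = -1)
N = 780 (N = -(-260)*3 = -4*(-195) = 780)
(N + r(8, 9))² = (780 - 1)² = 779² = 606841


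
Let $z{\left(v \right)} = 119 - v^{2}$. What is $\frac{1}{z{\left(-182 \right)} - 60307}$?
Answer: $- \frac{1}{93312} \approx -1.0717 \cdot 10^{-5}$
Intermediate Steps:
$\frac{1}{z{\left(-182 \right)} - 60307} = \frac{1}{\left(119 - \left(-182\right)^{2}\right) - 60307} = \frac{1}{\left(119 - 33124\right) - 60307} = \frac{1}{-33005 - 60307} = \frac{1}{-93312} = - \frac{1}{93312}$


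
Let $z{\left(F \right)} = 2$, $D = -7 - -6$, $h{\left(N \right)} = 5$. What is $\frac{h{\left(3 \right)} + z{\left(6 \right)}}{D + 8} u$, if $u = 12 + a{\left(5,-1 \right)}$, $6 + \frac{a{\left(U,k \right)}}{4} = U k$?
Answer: $-32$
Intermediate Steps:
$a{\left(U,k \right)} = -24 + 4 U k$
$D = -1$ ($D = -7 + 6 = -1$)
$u = -32$ ($u = 12 - \left(24 - -20\right) = 12 - 44 = -32$)
$\frac{h{\left(3 \right)} + z{\left(6 \right)}}{D + 8} u = \frac{5 + 2}{-1 + 8} \left(-32\right) = \frac{7}{7} \left(-32\right) = 7 \cdot \frac{1}{7} \left(-32\right) = 1 \left(-32\right) = -32$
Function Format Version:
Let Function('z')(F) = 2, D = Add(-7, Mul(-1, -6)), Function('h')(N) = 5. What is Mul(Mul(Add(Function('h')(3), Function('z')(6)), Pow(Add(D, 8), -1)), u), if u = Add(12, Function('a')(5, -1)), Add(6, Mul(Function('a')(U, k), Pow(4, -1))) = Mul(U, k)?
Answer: -32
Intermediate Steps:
Function('a')(U, k) = Add(-24, Mul(4, U, k)) (Function('a')(U, k) = Add(-24, Mul(4, Mul(U, k))) = Add(-24, Mul(4, U, k)))
D = -1 (D = Add(-7, 6) = -1)
u = -32 (u = Add(12, Add(-24, Mul(4, 5, -1))) = Add(12, Add(-24, -20)) = Add(12, -44) = -32)
Mul(Mul(Add(Function('h')(3), Function('z')(6)), Pow(Add(D, 8), -1)), u) = Mul(Mul(Add(5, 2), Pow(Add(-1, 8), -1)), -32) = Mul(Mul(7, Pow(7, -1)), -32) = Mul(Mul(7, Rational(1, 7)), -32) = Mul(1, -32) = -32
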